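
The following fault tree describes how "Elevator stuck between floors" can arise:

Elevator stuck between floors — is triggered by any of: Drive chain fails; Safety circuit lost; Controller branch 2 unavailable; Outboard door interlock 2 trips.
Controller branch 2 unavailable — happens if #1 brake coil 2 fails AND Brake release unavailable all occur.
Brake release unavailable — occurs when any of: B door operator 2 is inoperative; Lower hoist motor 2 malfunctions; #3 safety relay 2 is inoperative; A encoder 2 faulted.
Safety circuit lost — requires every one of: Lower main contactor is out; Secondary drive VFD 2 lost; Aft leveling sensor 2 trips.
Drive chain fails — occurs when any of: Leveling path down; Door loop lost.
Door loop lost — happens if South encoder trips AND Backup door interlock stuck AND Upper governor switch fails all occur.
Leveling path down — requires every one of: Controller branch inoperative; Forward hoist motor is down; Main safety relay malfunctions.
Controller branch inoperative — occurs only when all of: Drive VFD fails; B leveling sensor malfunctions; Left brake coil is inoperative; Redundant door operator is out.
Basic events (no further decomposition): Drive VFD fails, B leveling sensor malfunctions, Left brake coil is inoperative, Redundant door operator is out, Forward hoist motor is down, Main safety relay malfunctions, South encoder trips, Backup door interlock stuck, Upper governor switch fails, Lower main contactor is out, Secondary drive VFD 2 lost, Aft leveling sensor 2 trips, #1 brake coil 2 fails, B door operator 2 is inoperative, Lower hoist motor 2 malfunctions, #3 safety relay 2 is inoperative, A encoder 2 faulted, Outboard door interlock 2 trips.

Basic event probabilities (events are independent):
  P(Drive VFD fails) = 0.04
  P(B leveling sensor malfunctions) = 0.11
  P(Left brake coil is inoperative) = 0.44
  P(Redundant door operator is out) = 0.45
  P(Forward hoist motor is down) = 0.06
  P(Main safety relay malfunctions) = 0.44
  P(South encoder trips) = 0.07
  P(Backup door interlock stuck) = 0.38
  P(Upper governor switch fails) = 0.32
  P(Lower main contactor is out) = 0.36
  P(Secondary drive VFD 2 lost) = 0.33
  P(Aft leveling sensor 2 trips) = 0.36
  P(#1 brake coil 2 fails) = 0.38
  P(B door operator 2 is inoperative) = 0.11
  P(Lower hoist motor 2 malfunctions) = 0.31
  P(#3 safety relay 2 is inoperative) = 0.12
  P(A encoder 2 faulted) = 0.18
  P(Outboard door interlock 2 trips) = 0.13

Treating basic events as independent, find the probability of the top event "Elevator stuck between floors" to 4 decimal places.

P(Controller branch inoperative) [AND] = 0.04 × 0.11 × 0.44 × 0.45 = 0.000871
P(Leveling path down) [AND] = 0.000871 × 0.06 × 0.44 = 0.000023
P(Door loop lost) [AND] = 0.07 × 0.38 × 0.32 = 0.008512
P(Drive chain fails) [OR] = 1 − (1−0.000023) × (1−0.008512) = 0.008535
P(Safety circuit lost) [AND] = 0.36 × 0.33 × 0.36 = 0.042768
P(Brake release unavailable) [OR] = 1 − (1−0.11) × (1−0.31) × (1−0.12) × (1−0.18) = 0.556865
P(Controller branch 2 unavailable) [AND] = 0.38 × 0.556865 = 0.211609
P(Elevator stuck between floors) [OR] = 1 − (1−0.008535) × (1−0.042768) × (1−0.211609) × (1−0.13) = 0.349038
Rounded to 4 decimal places: P(Elevator stuck between floors) ≈ 0.3490.

0.3490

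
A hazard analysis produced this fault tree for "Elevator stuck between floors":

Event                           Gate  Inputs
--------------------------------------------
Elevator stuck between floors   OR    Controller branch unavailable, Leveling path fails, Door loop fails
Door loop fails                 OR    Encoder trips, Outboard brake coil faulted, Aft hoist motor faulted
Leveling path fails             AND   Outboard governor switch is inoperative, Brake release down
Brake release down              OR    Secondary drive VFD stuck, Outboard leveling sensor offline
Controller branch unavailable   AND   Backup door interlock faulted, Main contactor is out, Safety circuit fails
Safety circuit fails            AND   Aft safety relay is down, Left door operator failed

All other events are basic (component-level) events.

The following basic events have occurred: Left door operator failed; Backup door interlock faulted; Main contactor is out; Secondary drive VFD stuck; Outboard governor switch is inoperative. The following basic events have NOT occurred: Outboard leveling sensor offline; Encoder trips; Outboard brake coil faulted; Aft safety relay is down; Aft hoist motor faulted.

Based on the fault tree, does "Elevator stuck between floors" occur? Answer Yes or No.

Safety circuit fails [AND]: Aft safety relay is down=not, Left door operator failed=occurs → not all inputs occur → does not occur.
Controller branch unavailable [AND]: Backup door interlock faulted=occurs, Main contactor is out=occurs, Safety circuit fails=not → not all inputs occur → does not occur.
Brake release down [OR]: Secondary drive VFD stuck=occurs, Outboard leveling sensor offline=not → at least one input occurs → occurs.
Leveling path fails [AND]: Outboard governor switch is inoperative=occurs, Brake release down=occurs → all inputs occur → occurs.
Door loop fails [OR]: Encoder trips=not, Outboard brake coil faulted=not, Aft hoist motor faulted=not → no input occurs → does not occur.
Elevator stuck between floors [OR]: Controller branch unavailable=not, Leveling path fails=occurs, Door loop fails=not → at least one input occurs → occurs.

Yes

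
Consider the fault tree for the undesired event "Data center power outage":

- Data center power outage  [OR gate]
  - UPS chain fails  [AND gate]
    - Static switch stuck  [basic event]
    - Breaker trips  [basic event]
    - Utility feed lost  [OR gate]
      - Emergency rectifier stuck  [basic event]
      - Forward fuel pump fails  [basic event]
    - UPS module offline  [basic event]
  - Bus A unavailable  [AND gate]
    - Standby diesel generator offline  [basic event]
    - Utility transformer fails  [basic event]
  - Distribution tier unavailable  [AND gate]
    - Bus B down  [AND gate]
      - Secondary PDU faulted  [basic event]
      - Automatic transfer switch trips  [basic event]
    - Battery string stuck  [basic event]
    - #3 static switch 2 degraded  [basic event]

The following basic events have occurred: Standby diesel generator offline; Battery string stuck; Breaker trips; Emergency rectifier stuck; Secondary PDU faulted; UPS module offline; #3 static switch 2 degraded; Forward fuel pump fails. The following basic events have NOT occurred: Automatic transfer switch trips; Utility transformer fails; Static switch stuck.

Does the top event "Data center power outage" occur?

No

Utility feed lost [OR]: Emergency rectifier stuck=occurs, Forward fuel pump fails=occurs → at least one input occurs → occurs.
UPS chain fails [AND]: Static switch stuck=not, Breaker trips=occurs, Utility feed lost=occurs, UPS module offline=occurs → not all inputs occur → does not occur.
Bus A unavailable [AND]: Standby diesel generator offline=occurs, Utility transformer fails=not → not all inputs occur → does not occur.
Bus B down [AND]: Secondary PDU faulted=occurs, Automatic transfer switch trips=not → not all inputs occur → does not occur.
Distribution tier unavailable [AND]: Bus B down=not, Battery string stuck=occurs, #3 static switch 2 degraded=occurs → not all inputs occur → does not occur.
Data center power outage [OR]: UPS chain fails=not, Bus A unavailable=not, Distribution tier unavailable=not → no input occurs → does not occur.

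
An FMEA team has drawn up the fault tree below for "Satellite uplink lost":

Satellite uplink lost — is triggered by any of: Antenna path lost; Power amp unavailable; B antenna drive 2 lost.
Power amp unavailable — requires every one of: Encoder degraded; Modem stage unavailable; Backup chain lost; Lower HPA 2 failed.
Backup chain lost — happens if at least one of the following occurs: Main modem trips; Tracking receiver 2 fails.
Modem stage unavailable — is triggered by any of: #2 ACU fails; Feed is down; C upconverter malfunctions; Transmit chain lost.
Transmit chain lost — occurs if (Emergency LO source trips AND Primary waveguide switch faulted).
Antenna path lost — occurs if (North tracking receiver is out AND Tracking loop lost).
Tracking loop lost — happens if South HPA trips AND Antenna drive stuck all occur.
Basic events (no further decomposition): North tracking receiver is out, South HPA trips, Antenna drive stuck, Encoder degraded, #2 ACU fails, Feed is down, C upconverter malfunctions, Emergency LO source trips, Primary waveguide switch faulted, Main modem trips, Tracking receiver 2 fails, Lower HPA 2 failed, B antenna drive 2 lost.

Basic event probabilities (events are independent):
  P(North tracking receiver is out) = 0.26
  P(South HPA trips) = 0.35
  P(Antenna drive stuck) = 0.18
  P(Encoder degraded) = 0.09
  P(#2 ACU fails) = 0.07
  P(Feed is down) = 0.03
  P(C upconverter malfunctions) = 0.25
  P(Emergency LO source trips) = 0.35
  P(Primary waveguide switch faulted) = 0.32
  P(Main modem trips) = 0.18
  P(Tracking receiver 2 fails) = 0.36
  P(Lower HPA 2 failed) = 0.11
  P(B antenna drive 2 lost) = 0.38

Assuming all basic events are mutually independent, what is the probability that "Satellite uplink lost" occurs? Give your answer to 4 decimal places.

0.3913

P(Tracking loop lost) [AND] = 0.35 × 0.18 = 0.063000
P(Antenna path lost) [AND] = 0.26 × 0.063000 = 0.016380
P(Transmit chain lost) [AND] = 0.35 × 0.32 = 0.112000
P(Modem stage unavailable) [OR] = 1 − (1−0.07) × (1−0.03) × (1−0.25) × (1−0.112000) = 0.399201
P(Backup chain lost) [OR] = 1 − (1−0.18) × (1−0.36) = 0.475200
P(Power amp unavailable) [AND] = 0.09 × 0.399201 × 0.475200 × 0.11 = 0.001878
P(Satellite uplink lost) [OR] = 1 − (1−0.016380) × (1−0.001878) × (1−0.38) = 0.391301
Rounded to 4 decimal places: P(Satellite uplink lost) ≈ 0.3913.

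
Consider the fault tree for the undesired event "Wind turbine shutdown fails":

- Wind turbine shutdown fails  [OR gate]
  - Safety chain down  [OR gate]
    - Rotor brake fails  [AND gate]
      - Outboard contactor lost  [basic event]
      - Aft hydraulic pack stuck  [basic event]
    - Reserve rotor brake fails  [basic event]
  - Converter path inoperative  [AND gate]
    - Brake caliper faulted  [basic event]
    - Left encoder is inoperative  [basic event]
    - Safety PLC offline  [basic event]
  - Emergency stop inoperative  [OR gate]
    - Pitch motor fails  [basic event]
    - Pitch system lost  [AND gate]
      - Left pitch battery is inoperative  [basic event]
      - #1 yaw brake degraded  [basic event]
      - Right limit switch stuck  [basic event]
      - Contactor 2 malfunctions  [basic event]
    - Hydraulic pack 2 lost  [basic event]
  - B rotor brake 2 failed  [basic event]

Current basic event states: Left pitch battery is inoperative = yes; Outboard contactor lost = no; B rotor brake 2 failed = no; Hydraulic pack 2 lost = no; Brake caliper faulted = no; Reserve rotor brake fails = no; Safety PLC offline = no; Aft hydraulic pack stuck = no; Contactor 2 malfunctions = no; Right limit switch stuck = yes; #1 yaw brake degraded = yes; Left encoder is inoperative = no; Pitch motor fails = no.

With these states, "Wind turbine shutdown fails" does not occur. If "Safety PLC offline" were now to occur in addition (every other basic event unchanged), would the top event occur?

No

Counterfactual: set "Safety PLC offline" to occurred.
Rotor brake fails [AND]: Outboard contactor lost=not, Aft hydraulic pack stuck=not → not all inputs occur → does not occur.
Safety chain down [OR]: Rotor brake fails=not, Reserve rotor brake fails=not → no input occurs → does not occur.
Converter path inoperative [AND]: Brake caliper faulted=not, Left encoder is inoperative=not, Safety PLC offline=occurs → not all inputs occur → does not occur.
Pitch system lost [AND]: Left pitch battery is inoperative=occurs, #1 yaw brake degraded=occurs, Right limit switch stuck=occurs, Contactor 2 malfunctions=not → not all inputs occur → does not occur.
Emergency stop inoperative [OR]: Pitch motor fails=not, Pitch system lost=not, Hydraulic pack 2 lost=not → no input occurs → does not occur.
Wind turbine shutdown fails [OR]: Safety chain down=not, Converter path inoperative=not, Emergency stop inoperative=not, B rotor brake 2 failed=not → no input occurs → does not occur.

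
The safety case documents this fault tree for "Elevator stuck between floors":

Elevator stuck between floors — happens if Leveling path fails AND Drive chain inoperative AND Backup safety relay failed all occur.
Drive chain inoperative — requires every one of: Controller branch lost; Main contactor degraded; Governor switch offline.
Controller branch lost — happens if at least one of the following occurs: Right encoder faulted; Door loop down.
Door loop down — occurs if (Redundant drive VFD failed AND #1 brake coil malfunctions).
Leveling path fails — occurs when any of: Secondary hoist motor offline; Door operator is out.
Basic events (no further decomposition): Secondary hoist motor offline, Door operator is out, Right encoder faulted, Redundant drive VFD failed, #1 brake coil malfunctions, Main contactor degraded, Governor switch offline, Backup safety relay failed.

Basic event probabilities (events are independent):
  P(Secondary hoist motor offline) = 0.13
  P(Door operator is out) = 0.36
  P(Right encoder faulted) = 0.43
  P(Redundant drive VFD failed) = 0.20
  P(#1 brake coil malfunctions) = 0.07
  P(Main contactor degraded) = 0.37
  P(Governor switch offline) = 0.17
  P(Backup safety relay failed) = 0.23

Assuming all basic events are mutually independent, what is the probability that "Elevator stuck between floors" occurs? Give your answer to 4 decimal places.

0.0028

P(Leveling path fails) [OR] = 1 − (1−0.13) × (1−0.36) = 0.443200
P(Door loop down) [AND] = 0.20 × 0.07 = 0.014000
P(Controller branch lost) [OR] = 1 − (1−0.43) × (1−0.014000) = 0.437980
P(Drive chain inoperative) [AND] = 0.437980 × 0.37 × 0.17 = 0.027549
P(Elevator stuck between floors) [AND] = 0.443200 × 0.027549 × 0.23 = 0.002808
Rounded to 4 decimal places: P(Elevator stuck between floors) ≈ 0.0028.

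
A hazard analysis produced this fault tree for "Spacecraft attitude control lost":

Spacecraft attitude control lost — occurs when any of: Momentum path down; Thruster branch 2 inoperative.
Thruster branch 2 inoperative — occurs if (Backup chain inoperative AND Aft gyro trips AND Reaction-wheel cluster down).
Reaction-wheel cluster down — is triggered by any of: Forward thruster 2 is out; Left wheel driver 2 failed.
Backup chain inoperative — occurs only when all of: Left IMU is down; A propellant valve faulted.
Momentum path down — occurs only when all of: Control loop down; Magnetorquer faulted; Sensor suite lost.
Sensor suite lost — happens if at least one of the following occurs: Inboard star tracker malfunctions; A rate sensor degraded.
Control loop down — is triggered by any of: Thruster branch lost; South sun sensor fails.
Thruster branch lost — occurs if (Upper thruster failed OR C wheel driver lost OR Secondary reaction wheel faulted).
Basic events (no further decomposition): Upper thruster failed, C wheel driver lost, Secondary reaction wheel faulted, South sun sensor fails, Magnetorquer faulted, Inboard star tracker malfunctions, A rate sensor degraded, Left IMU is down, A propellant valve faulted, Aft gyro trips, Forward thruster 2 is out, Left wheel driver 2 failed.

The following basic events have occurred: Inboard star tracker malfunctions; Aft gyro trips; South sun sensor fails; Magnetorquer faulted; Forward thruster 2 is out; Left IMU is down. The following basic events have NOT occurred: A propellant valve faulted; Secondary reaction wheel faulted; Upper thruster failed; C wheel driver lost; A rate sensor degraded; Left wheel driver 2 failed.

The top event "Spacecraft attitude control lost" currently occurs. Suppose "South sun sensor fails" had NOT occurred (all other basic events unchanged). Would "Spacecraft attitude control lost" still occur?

No

Counterfactual: set "South sun sensor fails" to not occurred.
Thruster branch lost [OR]: Upper thruster failed=not, C wheel driver lost=not, Secondary reaction wheel faulted=not → no input occurs → does not occur.
Control loop down [OR]: Thruster branch lost=not, South sun sensor fails=not → no input occurs → does not occur.
Sensor suite lost [OR]: Inboard star tracker malfunctions=occurs, A rate sensor degraded=not → at least one input occurs → occurs.
Momentum path down [AND]: Control loop down=not, Magnetorquer faulted=occurs, Sensor suite lost=occurs → not all inputs occur → does not occur.
Backup chain inoperative [AND]: Left IMU is down=occurs, A propellant valve faulted=not → not all inputs occur → does not occur.
Reaction-wheel cluster down [OR]: Forward thruster 2 is out=occurs, Left wheel driver 2 failed=not → at least one input occurs → occurs.
Thruster branch 2 inoperative [AND]: Backup chain inoperative=not, Aft gyro trips=occurs, Reaction-wheel cluster down=occurs → not all inputs occur → does not occur.
Spacecraft attitude control lost [OR]: Momentum path down=not, Thruster branch 2 inoperative=not → no input occurs → does not occur.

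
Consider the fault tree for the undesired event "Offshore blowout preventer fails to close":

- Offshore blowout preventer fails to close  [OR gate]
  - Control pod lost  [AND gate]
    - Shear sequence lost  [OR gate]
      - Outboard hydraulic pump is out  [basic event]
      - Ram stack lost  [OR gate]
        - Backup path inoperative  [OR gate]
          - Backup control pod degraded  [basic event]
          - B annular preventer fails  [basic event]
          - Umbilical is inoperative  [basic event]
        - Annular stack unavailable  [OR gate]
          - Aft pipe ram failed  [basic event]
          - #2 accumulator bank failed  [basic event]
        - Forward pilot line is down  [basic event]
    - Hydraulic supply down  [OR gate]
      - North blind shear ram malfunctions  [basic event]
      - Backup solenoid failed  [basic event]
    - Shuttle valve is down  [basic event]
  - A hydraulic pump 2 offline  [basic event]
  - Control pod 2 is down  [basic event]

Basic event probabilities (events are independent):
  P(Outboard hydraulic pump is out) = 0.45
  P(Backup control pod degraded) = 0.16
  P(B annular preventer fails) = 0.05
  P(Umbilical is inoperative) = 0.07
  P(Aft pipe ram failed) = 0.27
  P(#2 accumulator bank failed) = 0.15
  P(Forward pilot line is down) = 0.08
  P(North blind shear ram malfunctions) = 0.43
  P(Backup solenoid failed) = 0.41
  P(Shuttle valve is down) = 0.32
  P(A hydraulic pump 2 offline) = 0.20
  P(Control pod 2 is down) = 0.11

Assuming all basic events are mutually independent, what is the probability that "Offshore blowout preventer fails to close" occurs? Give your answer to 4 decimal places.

P(Backup path inoperative) [OR] = 1 − (1−0.16) × (1−0.05) × (1−0.07) = 0.257860
P(Annular stack unavailable) [OR] = 1 − (1−0.27) × (1−0.15) = 0.379500
P(Ram stack lost) [OR] = 1 − (1−0.257860) × (1−0.379500) × (1−0.08) = 0.576342
P(Shear sequence lost) [OR] = 1 − (1−0.45) × (1−0.576342) = 0.766988
P(Hydraulic supply down) [OR] = 1 − (1−0.43) × (1−0.41) = 0.663700
P(Control pod lost) [AND] = 0.766988 × 0.663700 × 0.32 = 0.162896
P(Offshore blowout preventer fails to close) [OR] = 1 − (1−0.162896) × (1−0.20) × (1−0.11) = 0.403982
Rounded to 4 decimal places: P(Offshore blowout preventer fails to close) ≈ 0.4040.

0.4040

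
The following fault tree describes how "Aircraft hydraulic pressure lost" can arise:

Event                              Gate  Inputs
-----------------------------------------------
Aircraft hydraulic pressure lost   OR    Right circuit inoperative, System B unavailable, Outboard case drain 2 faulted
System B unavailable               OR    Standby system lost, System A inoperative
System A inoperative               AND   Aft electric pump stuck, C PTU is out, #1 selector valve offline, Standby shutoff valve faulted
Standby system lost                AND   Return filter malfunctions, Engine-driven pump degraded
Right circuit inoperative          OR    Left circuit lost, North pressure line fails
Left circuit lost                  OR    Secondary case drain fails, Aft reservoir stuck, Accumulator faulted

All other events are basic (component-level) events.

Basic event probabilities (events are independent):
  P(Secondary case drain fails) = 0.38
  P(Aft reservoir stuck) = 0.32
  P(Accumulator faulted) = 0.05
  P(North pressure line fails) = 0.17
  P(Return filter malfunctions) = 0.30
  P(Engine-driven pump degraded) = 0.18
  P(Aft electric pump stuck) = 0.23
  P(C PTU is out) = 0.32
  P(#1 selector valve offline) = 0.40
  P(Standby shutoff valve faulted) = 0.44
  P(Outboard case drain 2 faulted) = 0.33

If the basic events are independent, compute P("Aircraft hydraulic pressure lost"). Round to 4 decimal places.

P(Left circuit lost) [OR] = 1 − (1−0.38) × (1−0.32) × (1−0.05) = 0.599480
P(Right circuit inoperative) [OR] = 1 − (1−0.599480) × (1−0.17) = 0.667568
P(Standby system lost) [AND] = 0.30 × 0.18 = 0.054000
P(System A inoperative) [AND] = 0.23 × 0.32 × 0.40 × 0.44 = 0.012954
P(System B unavailable) [OR] = 1 − (1−0.054000) × (1−0.012954) = 0.066254
P(Aircraft hydraulic pressure lost) [OR] = 1 − (1−0.667568) × (1−0.066254) × (1−0.33) = 0.792027
Rounded to 4 decimal places: P(Aircraft hydraulic pressure lost) ≈ 0.7920.

0.7920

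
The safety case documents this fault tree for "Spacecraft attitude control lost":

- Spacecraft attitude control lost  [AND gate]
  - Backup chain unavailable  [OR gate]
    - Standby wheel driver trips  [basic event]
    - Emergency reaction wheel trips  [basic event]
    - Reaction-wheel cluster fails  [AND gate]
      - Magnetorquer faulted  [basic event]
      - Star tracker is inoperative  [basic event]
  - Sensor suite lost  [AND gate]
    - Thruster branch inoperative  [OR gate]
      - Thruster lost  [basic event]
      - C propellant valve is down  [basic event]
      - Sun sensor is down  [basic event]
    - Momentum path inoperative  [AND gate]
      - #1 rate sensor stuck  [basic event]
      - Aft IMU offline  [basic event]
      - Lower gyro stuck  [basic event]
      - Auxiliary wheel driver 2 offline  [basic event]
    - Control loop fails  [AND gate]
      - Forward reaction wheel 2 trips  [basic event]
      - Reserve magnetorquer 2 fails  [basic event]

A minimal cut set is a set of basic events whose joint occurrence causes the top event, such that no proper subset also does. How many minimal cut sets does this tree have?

9

Reaction-wheel cluster fails [AND]: one cut set from each child combined → 1 × 1 = 1 cut set(s).
Backup chain unavailable [OR]: union of children's cut sets → 3 cut set(s).
Thruster branch inoperative [OR]: union of children's cut sets → 3 cut set(s).
Momentum path inoperative [AND]: one cut set from each child combined → 1 × 1 × 1 × 1 = 1 cut set(s).
Control loop fails [AND]: one cut set from each child combined → 1 × 1 = 1 cut set(s).
Sensor suite lost [AND]: one cut set from each child combined → 3 × 1 × 1 = 3 cut set(s).
Spacecraft attitude control lost [AND]: one cut set from each child combined → 3 × 3 = 9 cut set(s).
Minimal cut sets: {#1 rate sensor stuck, Aft IMU offline, Auxiliary wheel driver 2 offline, Forward reaction wheel 2 trips, Lower gyro stuck, Reserve magnetorquer 2 fails, Standby wheel driver trips, Thruster lost}; {#1 rate sensor stuck, Aft IMU offline, Auxiliary wheel driver 2 offline, C propellant valve is down, Forward reaction wheel 2 trips, Lower gyro stuck, Reserve magnetorquer 2 fails, Standby wheel driver trips}; {#1 rate sensor stuck, Aft IMU offline, Auxiliary wheel driver 2 offline, Forward reaction wheel 2 trips, Lower gyro stuck, Reserve magnetorquer 2 fails, Standby wheel driver trips, Sun sensor is down}; {#1 rate sensor stuck, Aft IMU offline, Auxiliary wheel driver 2 offline, Emergency reaction wheel trips, Forward reaction wheel 2 trips, Lower gyro stuck, Reserve magnetorquer 2 fails, Thruster lost}; {#1 rate sensor stuck, Aft IMU offline, Auxiliary wheel driver 2 offline, C propellant valve is down, Emergency reaction wheel trips, Forward reaction wheel 2 trips, Lower gyro stuck, Reserve magnetorquer 2 fails}; {#1 rate sensor stuck, Aft IMU offline, Auxiliary wheel driver 2 offline, Emergency reaction wheel trips, Forward reaction wheel 2 trips, Lower gyro stuck, Reserve magnetorquer 2 fails, Sun sensor is down}; {#1 rate sensor stuck, Aft IMU offline, Auxiliary wheel driver 2 offline, Forward reaction wheel 2 trips, Lower gyro stuck, Magnetorquer faulted, Reserve magnetorquer 2 fails, Star tracker is inoperative, Thruster lost}; {#1 rate sensor stuck, Aft IMU offline, Auxiliary wheel driver 2 offline, C propellant valve is down, Forward reaction wheel 2 trips, Lower gyro stuck, Magnetorquer faulted, Reserve magnetorquer 2 fails, Star tracker is inoperative}; {#1 rate sensor stuck, Aft IMU offline, Auxiliary wheel driver 2 offline, Forward reaction wheel 2 trips, Lower gyro stuck, Magnetorquer faulted, Reserve magnetorquer 2 fails, Star tracker is inoperative, Sun sensor is down}.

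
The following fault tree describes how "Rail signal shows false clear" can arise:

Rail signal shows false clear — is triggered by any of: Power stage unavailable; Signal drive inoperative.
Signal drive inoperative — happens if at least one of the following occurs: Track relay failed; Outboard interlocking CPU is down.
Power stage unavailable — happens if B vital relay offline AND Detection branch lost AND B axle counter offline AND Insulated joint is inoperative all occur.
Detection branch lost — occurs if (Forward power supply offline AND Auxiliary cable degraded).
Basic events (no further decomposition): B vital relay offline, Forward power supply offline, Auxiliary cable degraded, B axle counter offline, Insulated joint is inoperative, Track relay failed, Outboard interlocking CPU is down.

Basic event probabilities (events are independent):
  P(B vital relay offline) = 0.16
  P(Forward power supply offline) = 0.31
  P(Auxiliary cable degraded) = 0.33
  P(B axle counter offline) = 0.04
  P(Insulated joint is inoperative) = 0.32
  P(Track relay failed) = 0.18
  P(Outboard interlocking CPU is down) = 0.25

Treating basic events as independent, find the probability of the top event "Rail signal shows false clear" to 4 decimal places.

0.3851

P(Detection branch lost) [AND] = 0.31 × 0.33 = 0.102300
P(Power stage unavailable) [AND] = 0.16 × 0.102300 × 0.04 × 0.32 = 0.000210
P(Signal drive inoperative) [OR] = 1 − (1−0.18) × (1−0.25) = 0.385000
P(Rail signal shows false clear) [OR] = 1 − (1−0.000210) × (1−0.385000) = 0.385129
Rounded to 4 decimal places: P(Rail signal shows false clear) ≈ 0.3851.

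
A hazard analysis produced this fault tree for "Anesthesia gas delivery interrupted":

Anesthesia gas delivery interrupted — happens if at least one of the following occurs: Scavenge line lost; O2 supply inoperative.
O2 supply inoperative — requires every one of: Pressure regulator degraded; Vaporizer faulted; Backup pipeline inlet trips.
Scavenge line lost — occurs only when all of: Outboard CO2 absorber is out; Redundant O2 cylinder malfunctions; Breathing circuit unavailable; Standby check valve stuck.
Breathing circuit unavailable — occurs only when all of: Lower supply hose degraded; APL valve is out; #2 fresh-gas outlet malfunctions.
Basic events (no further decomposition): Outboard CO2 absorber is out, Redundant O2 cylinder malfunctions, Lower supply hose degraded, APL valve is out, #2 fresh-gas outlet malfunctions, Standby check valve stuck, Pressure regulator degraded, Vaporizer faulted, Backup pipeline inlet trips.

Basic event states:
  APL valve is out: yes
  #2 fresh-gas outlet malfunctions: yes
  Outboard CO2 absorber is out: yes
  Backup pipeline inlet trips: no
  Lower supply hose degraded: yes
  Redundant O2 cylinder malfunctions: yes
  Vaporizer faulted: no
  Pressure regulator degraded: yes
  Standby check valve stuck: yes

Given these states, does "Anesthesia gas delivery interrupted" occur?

Breathing circuit unavailable [AND]: Lower supply hose degraded=occurs, APL valve is out=occurs, #2 fresh-gas outlet malfunctions=occurs → all inputs occur → occurs.
Scavenge line lost [AND]: Outboard CO2 absorber is out=occurs, Redundant O2 cylinder malfunctions=occurs, Breathing circuit unavailable=occurs, Standby check valve stuck=occurs → all inputs occur → occurs.
O2 supply inoperative [AND]: Pressure regulator degraded=occurs, Vaporizer faulted=not, Backup pipeline inlet trips=not → not all inputs occur → does not occur.
Anesthesia gas delivery interrupted [OR]: Scavenge line lost=occurs, O2 supply inoperative=not → at least one input occurs → occurs.

Yes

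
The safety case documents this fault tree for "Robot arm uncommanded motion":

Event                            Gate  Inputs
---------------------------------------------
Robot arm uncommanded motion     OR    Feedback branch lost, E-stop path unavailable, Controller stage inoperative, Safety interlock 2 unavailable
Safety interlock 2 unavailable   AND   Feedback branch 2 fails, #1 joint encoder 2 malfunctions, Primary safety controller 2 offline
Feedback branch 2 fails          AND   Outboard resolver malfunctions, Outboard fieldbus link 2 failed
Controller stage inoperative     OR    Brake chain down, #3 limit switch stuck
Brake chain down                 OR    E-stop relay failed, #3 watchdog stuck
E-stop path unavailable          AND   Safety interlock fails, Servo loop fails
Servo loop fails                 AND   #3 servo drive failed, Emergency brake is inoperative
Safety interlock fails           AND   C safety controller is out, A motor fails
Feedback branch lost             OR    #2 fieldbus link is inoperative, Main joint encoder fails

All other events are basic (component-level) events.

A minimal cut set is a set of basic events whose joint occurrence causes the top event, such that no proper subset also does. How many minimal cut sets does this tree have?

Feedback branch lost [OR]: union of children's cut sets → 2 cut set(s).
Safety interlock fails [AND]: one cut set from each child combined → 1 × 1 = 1 cut set(s).
Servo loop fails [AND]: one cut set from each child combined → 1 × 1 = 1 cut set(s).
E-stop path unavailable [AND]: one cut set from each child combined → 1 × 1 = 1 cut set(s).
Brake chain down [OR]: union of children's cut sets → 2 cut set(s).
Controller stage inoperative [OR]: union of children's cut sets → 3 cut set(s).
Feedback branch 2 fails [AND]: one cut set from each child combined → 1 × 1 = 1 cut set(s).
Safety interlock 2 unavailable [AND]: one cut set from each child combined → 1 × 1 × 1 = 1 cut set(s).
Robot arm uncommanded motion [OR]: union of children's cut sets → 7 cut set(s).
Minimal cut sets: {#2 fieldbus link is inoperative}; {Main joint encoder fails}; {#3 servo drive failed, A motor fails, C safety controller is out, Emergency brake is inoperative}; {E-stop relay failed}; {#3 watchdog stuck}; {#3 limit switch stuck}; {#1 joint encoder 2 malfunctions, Outboard fieldbus link 2 failed, Outboard resolver malfunctions, Primary safety controller 2 offline}.

7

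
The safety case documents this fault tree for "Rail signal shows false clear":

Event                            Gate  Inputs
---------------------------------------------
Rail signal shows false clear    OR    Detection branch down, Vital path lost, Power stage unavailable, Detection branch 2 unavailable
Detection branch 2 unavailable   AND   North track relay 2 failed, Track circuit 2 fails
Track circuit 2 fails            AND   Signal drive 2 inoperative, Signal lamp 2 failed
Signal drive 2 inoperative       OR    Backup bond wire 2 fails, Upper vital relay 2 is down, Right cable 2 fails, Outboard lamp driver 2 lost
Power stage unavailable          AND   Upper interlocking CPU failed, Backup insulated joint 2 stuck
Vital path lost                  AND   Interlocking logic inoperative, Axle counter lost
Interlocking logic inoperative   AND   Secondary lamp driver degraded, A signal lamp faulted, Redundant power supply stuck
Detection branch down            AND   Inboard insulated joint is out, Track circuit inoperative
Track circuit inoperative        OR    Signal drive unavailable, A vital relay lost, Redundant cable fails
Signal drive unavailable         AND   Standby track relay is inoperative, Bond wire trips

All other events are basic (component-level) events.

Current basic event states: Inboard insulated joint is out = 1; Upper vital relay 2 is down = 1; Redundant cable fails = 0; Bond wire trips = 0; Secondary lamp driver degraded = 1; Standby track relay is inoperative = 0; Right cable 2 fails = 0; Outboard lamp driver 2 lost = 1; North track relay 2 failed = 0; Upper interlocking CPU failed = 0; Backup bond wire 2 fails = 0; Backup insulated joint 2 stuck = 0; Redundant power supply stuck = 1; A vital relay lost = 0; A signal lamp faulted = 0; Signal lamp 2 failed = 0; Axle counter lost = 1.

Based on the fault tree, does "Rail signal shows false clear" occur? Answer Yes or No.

No

Signal drive unavailable [AND]: Standby track relay is inoperative=not, Bond wire trips=not → not all inputs occur → does not occur.
Track circuit inoperative [OR]: Signal drive unavailable=not, A vital relay lost=not, Redundant cable fails=not → no input occurs → does not occur.
Detection branch down [AND]: Inboard insulated joint is out=occurs, Track circuit inoperative=not → not all inputs occur → does not occur.
Interlocking logic inoperative [AND]: Secondary lamp driver degraded=occurs, A signal lamp faulted=not, Redundant power supply stuck=occurs → not all inputs occur → does not occur.
Vital path lost [AND]: Interlocking logic inoperative=not, Axle counter lost=occurs → not all inputs occur → does not occur.
Power stage unavailable [AND]: Upper interlocking CPU failed=not, Backup insulated joint 2 stuck=not → not all inputs occur → does not occur.
Signal drive 2 inoperative [OR]: Backup bond wire 2 fails=not, Upper vital relay 2 is down=occurs, Right cable 2 fails=not, Outboard lamp driver 2 lost=occurs → at least one input occurs → occurs.
Track circuit 2 fails [AND]: Signal drive 2 inoperative=occurs, Signal lamp 2 failed=not → not all inputs occur → does not occur.
Detection branch 2 unavailable [AND]: North track relay 2 failed=not, Track circuit 2 fails=not → not all inputs occur → does not occur.
Rail signal shows false clear [OR]: Detection branch down=not, Vital path lost=not, Power stage unavailable=not, Detection branch 2 unavailable=not → no input occurs → does not occur.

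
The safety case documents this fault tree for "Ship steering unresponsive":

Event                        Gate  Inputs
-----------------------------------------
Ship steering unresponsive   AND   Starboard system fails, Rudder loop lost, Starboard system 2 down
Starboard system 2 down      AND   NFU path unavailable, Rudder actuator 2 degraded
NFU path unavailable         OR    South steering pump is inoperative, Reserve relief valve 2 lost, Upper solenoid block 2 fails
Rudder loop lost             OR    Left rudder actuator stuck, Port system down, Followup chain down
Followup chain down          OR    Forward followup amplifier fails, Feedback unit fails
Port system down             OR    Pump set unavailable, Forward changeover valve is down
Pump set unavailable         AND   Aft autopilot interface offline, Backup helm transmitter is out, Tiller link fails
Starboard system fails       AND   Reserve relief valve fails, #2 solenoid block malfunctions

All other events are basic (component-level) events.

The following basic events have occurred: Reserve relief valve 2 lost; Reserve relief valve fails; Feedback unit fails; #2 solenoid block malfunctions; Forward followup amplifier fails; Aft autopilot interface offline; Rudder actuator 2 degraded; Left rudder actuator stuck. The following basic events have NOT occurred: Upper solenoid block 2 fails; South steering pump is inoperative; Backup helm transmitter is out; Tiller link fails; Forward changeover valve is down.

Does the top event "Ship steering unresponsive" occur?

Starboard system fails [AND]: Reserve relief valve fails=occurs, #2 solenoid block malfunctions=occurs → all inputs occur → occurs.
Pump set unavailable [AND]: Aft autopilot interface offline=occurs, Backup helm transmitter is out=not, Tiller link fails=not → not all inputs occur → does not occur.
Port system down [OR]: Pump set unavailable=not, Forward changeover valve is down=not → no input occurs → does not occur.
Followup chain down [OR]: Forward followup amplifier fails=occurs, Feedback unit fails=occurs → at least one input occurs → occurs.
Rudder loop lost [OR]: Left rudder actuator stuck=occurs, Port system down=not, Followup chain down=occurs → at least one input occurs → occurs.
NFU path unavailable [OR]: South steering pump is inoperative=not, Reserve relief valve 2 lost=occurs, Upper solenoid block 2 fails=not → at least one input occurs → occurs.
Starboard system 2 down [AND]: NFU path unavailable=occurs, Rudder actuator 2 degraded=occurs → all inputs occur → occurs.
Ship steering unresponsive [AND]: Starboard system fails=occurs, Rudder loop lost=occurs, Starboard system 2 down=occurs → all inputs occur → occurs.

Yes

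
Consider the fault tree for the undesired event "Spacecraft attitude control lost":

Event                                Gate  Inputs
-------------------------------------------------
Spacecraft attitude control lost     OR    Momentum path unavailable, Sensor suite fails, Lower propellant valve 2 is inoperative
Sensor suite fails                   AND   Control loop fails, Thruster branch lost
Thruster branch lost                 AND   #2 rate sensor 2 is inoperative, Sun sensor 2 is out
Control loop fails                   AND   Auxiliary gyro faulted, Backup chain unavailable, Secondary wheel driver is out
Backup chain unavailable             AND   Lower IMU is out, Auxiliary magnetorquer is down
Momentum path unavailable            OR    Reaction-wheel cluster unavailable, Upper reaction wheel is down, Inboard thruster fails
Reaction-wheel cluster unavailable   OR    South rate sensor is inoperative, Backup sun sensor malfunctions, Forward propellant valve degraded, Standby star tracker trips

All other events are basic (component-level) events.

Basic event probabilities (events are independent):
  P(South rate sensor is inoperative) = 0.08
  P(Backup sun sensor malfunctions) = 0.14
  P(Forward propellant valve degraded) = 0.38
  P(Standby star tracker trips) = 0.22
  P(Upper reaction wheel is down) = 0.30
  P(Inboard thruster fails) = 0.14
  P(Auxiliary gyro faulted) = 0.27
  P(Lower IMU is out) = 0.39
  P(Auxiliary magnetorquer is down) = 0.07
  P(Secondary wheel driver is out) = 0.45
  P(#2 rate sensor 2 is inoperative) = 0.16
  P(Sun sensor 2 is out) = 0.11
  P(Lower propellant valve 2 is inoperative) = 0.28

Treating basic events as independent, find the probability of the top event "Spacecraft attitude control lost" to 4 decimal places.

P(Reaction-wheel cluster unavailable) [OR] = 1 − (1−0.08) × (1−0.14) × (1−0.38) × (1−0.22) = 0.617376
P(Momentum path unavailable) [OR] = 1 − (1−0.617376) × (1−0.30) × (1−0.14) = 0.769660
P(Backup chain unavailable) [AND] = 0.39 × 0.07 = 0.027300
P(Control loop fails) [AND] = 0.27 × 0.027300 × 0.45 = 0.003317
P(Thruster branch lost) [AND] = 0.16 × 0.11 = 0.017600
P(Sensor suite fails) [AND] = 0.003317 × 0.017600 = 0.000058
P(Spacecraft attitude control lost) [OR] = 1 − (1−0.769660) × (1−0.000058) × (1−0.28) = 0.834165
Rounded to 4 decimal places: P(Spacecraft attitude control lost) ≈ 0.8342.

0.8342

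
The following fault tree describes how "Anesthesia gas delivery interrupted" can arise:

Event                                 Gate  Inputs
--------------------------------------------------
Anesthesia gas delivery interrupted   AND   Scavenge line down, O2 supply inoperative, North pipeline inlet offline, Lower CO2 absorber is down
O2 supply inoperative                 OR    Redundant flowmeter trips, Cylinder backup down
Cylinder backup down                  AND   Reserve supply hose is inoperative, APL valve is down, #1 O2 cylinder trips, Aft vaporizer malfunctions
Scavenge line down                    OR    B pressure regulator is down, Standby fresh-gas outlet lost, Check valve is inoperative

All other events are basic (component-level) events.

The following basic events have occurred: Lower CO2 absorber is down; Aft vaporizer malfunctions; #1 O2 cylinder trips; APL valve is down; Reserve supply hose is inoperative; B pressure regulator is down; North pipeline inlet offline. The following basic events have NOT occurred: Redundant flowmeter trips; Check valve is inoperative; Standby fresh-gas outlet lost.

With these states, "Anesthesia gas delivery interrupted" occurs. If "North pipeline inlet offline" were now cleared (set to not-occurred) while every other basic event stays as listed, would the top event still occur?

No

Counterfactual: set "North pipeline inlet offline" to not occurred.
Scavenge line down [OR]: B pressure regulator is down=occurs, Standby fresh-gas outlet lost=not, Check valve is inoperative=not → at least one input occurs → occurs.
Cylinder backup down [AND]: Reserve supply hose is inoperative=occurs, APL valve is down=occurs, #1 O2 cylinder trips=occurs, Aft vaporizer malfunctions=occurs → all inputs occur → occurs.
O2 supply inoperative [OR]: Redundant flowmeter trips=not, Cylinder backup down=occurs → at least one input occurs → occurs.
Anesthesia gas delivery interrupted [AND]: Scavenge line down=occurs, O2 supply inoperative=occurs, North pipeline inlet offline=not, Lower CO2 absorber is down=occurs → not all inputs occur → does not occur.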